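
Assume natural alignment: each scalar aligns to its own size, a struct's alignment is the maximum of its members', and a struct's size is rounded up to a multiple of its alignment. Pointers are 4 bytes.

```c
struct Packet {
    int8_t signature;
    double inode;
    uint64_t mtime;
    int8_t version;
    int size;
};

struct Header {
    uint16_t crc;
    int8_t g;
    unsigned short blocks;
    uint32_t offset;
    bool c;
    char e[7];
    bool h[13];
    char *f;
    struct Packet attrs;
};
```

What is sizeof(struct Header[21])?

Packet: @0: signature [1B, align 1] → 1; +7 pad (align 8); @8: inode [8B, align 8] → 16; @16: mtime [8B, align 8] → 24; @24: version [1B, align 1] → 25; +3 pad (align 4); @28: size [4B, align 4] → 32; size 32, align 8
@0: crc [2B, align 2] → 2
@2: g [1B, align 1] → 3
+1 pad (align 2)
@4: blocks [2B, align 2] → 6
+2 pad (align 4)
@8: offset [4B, align 4] → 12
@12: c [1B, align 1] → 13
@13: e [7B, align 1] → 20
@20: h [13B, align 1] → 33
+3 pad (align 4)
@36: f [4B, align 4] → 40
@40: attrs [32B, align 8] → 72
size 72, align 8
array of 21: 21 × 72 = 1512

1512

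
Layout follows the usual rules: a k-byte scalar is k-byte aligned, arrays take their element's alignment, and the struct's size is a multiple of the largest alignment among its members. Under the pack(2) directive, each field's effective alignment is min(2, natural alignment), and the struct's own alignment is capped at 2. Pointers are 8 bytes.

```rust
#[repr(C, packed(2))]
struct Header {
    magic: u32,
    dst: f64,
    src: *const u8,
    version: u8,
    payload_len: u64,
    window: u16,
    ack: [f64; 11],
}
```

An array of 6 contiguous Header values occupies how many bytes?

720

magic at 0 (size 4, align 2) → ends 4
dst at 4 (size 8, align 2) → ends 12
src at 12 (size 8, align 2) → ends 20
version at 20 (size 1, align 1) → ends 21
pad 1 to align 2 for payload_len
payload_len at 22 (size 8, align 2) → ends 30
window at 30 (size 2, align 2) → ends 32
ack at 32 (size 88, align 2) → ends 120
total 120 bytes, alignment 2
array of 6: 6 × 120 = 720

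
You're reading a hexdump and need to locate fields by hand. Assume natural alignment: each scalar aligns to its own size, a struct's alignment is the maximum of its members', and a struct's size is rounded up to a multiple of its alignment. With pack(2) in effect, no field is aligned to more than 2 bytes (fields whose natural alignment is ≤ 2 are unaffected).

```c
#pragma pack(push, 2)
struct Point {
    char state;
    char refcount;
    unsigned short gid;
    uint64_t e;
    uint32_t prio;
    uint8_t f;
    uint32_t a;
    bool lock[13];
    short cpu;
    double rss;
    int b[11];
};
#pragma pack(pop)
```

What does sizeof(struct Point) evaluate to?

0..1  state  (1B, 1-aligned)
1..2  refcount  (1B, 1-aligned)
2..4  gid  (2B, 2-aligned)
4..12  e  (8B, 2-aligned)
12..16  prio  (4B, 2-aligned)
16..17  f  (1B, 1-aligned)
17..18  -- padding (1B)
18..22  a  (4B, 2-aligned)
22..35  lock  (13B, 1-aligned)
35..36  -- padding (1B)
36..38  cpu  (2B, 2-aligned)
38..46  rss  (8B, 2-aligned)
46..90  b  (44B, 2-aligned)
sizeof = 90, alignof = 2

90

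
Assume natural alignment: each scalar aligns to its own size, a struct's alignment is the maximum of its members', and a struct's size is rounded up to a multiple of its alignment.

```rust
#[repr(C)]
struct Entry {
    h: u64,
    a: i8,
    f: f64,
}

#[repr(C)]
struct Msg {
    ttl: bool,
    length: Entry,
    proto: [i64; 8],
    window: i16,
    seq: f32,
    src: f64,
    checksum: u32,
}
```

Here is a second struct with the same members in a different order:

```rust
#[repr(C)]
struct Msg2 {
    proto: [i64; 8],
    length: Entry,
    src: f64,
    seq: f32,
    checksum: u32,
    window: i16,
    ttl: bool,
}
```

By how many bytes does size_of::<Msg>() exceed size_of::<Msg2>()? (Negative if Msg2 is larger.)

8

Entry: @0: h [8B, align 8] → 8; @8: a [1B, align 1] → 9; +7 pad (align 8); @16: f [8B, align 8] → 24; size 24, align 8
@0: ttl [1B, align 1] → 1
+7 pad (align 8)
@8: length [24B, align 8] → 32
@32: proto [64B, align 8] → 96
@96: window [2B, align 2] → 98
+2 pad (align 4)
@100: seq [4B, align 4] → 104
@104: src [8B, align 8] → 112
@112: checksum [4B, align 4] → 116
+4 tail pad (align 8)
size 120, align 8
— Msg2 —
@0: proto [64B, align 8] → 64
@64: length [24B, align 8] → 88
@88: src [8B, align 8] → 96
@96: seq [4B, align 4] → 100
@100: checksum [4B, align 4] → 104
@104: window [2B, align 2] → 106
@106: ttl [1B, align 1] → 107
+5 tail pad (align 8)
size 112, align 8
120 − 112 = 8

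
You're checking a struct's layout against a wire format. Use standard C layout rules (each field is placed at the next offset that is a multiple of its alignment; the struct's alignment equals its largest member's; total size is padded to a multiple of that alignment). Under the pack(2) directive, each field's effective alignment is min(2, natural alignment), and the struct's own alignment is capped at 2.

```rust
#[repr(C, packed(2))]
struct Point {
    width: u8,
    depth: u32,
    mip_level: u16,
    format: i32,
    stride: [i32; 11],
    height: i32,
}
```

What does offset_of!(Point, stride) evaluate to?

width at 0 (size 1, align 1) → ends 1
pad 1 to align 2 for depth
depth at 2 (size 4, align 2) → ends 6
mip_level at 6 (size 2, align 2) → ends 8
format at 8 (size 4, align 2) → ends 12
stride at 12 (size 44, align 2) → ends 56

12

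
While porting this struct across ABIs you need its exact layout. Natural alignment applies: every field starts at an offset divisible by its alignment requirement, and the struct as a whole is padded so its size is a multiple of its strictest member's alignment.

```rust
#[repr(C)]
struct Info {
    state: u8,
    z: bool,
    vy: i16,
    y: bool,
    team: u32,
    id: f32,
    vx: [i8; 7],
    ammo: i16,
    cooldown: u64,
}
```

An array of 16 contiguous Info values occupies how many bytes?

state at 0 (size 1, align 1) → ends 1
z at 1 (size 1, align 1) → ends 2
vy at 2 (size 2, align 2) → ends 4
y at 4 (size 1, align 1) → ends 5
pad 3 to align 4 for team
team at 8 (size 4, align 4) → ends 12
id at 12 (size 4, align 4) → ends 16
vx at 16 (size 7, align 1) → ends 23
pad 1 to align 2 for ammo
ammo at 24 (size 2, align 2) → ends 26
pad 6 to align 8 for cooldown
cooldown at 32 (size 8, align 8) → ends 40
total 40 bytes, alignment 8
array of 16: 16 × 40 = 640

640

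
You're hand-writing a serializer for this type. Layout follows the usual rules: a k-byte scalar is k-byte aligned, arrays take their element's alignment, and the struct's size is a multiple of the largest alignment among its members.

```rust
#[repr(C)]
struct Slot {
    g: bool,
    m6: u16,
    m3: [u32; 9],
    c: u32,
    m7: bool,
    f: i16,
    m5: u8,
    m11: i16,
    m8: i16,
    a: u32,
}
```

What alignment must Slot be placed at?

member alignments: g=1, m6=2, m3=4, c=4, m7=1, f=2, m5=1, m11=2, m8=2, a=4
max = 4

4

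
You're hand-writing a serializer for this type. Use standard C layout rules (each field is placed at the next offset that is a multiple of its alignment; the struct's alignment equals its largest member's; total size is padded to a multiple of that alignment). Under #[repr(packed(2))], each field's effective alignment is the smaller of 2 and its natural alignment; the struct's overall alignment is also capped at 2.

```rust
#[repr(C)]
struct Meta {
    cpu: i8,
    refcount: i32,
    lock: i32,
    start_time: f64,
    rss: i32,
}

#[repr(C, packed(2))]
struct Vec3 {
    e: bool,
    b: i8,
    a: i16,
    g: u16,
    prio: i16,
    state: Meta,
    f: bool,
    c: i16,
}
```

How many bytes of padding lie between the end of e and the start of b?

Meta: 0..1  cpu  (1B, 1-aligned); 1..4  -- padding (3B); 4..8  refcount  (4B, 4-aligned); 8..12  lock  (4B, 4-aligned); 12..16  -- padding (4B); 16..24  start_time  (8B, 8-aligned); 24..28  rss  (4B, 4-aligned); 28..32  -- tail padding (4B); sizeof = 32, alignof = 8
0..1  e  (1B, 1-aligned)
1..2  b  (1B, 1-aligned)

0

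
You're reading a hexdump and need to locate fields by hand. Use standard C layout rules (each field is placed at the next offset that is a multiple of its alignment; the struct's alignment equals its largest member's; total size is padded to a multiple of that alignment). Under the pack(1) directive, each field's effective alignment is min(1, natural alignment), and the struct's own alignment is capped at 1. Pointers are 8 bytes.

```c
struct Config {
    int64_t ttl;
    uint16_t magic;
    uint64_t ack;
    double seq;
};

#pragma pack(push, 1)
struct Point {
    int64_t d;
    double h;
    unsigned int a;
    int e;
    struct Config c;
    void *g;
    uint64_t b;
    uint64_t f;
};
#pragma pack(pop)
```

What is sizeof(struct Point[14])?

Config: 0..8  ttl  (8B, 8-aligned); 8..10  magic  (2B, 2-aligned); 10..16  -- padding (6B); 16..24  ack  (8B, 8-aligned); 24..32  seq  (8B, 8-aligned); sizeof = 32, alignof = 8
0..8  d  (8B, 1-aligned)
8..16  h  (8B, 1-aligned)
16..20  a  (4B, 1-aligned)
20..24  e  (4B, 1-aligned)
24..56  c  (32B, 1-aligned)
56..64  g  (8B, 1-aligned)
64..72  b  (8B, 1-aligned)
72..80  f  (8B, 1-aligned)
sizeof = 80, alignof = 1
array of 14: 14 × 80 = 1120

1120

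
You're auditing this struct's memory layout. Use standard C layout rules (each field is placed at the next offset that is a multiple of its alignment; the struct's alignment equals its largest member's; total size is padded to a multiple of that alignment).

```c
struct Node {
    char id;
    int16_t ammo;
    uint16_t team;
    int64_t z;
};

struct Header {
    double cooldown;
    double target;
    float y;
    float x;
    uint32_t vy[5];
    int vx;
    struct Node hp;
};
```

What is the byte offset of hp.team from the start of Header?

52

Node: 0..1  id  (1B, 1-aligned); 1..2  -- padding (1B); 2..4  ammo  (2B, 2-aligned); 4..6  team  (2B, 2-aligned); 6..8  -- padding (2B); 8..16  z  (8B, 8-aligned); sizeof = 16, alignof = 8
0..8  cooldown  (8B, 8-aligned)
8..16  target  (8B, 8-aligned)
16..20  y  (4B, 4-aligned)
20..24  x  (4B, 4-aligned)
24..44  vy  (20B, 4-aligned)
44..48  vx  (4B, 4-aligned)
48..64  hp  (16B, 8-aligned)
within Node: team at 4
48 + 4 = 52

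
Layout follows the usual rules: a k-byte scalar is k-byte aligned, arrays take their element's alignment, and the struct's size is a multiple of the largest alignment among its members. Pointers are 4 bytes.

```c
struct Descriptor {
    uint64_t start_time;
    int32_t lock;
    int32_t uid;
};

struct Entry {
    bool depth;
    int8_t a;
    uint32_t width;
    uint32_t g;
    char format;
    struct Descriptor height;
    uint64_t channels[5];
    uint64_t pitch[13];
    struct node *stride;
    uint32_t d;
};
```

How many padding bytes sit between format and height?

Descriptor: @0: start_time [8B, align 8] → 8; @8: lock [4B, align 4] → 12; @12: uid [4B, align 4] → 16; size 16, align 8
@0: depth [1B, align 1] → 1
@1: a [1B, align 1] → 2
+2 pad (align 4)
@4: width [4B, align 4] → 8
@8: g [4B, align 4] → 12
@12: format [1B, align 1] → 13
+3 pad (align 8)
@16: height [16B, align 8] → 32

3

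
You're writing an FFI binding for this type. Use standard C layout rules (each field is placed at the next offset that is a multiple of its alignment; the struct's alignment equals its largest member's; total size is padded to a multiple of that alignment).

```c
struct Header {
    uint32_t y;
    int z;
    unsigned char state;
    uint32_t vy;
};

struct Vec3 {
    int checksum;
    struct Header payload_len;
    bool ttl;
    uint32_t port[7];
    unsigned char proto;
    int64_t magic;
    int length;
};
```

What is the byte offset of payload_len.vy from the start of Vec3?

Header: y at 0 (size 4, align 4) → ends 4; z at 4 (size 4, align 4) → ends 8; state at 8 (size 1, align 1) → ends 9; pad 3 to align 4 for vy; vy at 12 (size 4, align 4) → ends 16; total 16 bytes, alignment 4
checksum at 0 (size 4, align 4) → ends 4
payload_len at 4 (size 16, align 4) → ends 20
within Header: vy at 12
4 + 12 = 16

16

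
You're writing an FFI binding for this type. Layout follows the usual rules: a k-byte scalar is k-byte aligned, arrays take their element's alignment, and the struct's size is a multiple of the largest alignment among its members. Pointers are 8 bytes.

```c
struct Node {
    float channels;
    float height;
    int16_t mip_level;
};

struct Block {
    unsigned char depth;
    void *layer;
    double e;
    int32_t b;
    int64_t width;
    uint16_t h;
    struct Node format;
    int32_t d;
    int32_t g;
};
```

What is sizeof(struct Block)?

Node: 0..4  channels  (4B, 4-aligned); 4..8  height  (4B, 4-aligned); 8..10  mip_level  (2B, 2-aligned); 10..12  -- tail padding (2B); sizeof = 12, alignof = 4
0..1  depth  (1B, 1-aligned)
1..8  -- padding (7B)
8..16  layer  (8B, 8-aligned)
16..24  e  (8B, 8-aligned)
24..28  b  (4B, 4-aligned)
28..32  -- padding (4B)
32..40  width  (8B, 8-aligned)
40..42  h  (2B, 2-aligned)
42..44  -- padding (2B)
44..56  format  (12B, 4-aligned)
56..60  d  (4B, 4-aligned)
60..64  g  (4B, 4-aligned)
sizeof = 64, alignof = 8

64 bytes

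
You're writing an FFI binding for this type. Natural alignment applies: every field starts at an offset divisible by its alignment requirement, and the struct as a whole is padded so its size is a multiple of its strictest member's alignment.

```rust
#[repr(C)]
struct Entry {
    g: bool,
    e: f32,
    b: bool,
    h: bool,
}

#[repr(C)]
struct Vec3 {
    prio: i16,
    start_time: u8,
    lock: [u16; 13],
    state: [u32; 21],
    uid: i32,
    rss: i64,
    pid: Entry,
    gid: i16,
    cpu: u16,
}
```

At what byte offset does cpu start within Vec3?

Entry: @0: g [1B, align 1] → 1; +3 pad (align 4); @4: e [4B, align 4] → 8; @8: b [1B, align 1] → 9; @9: h [1B, align 1] → 10; +2 tail pad (align 4); size 12, align 4
@0: prio [2B, align 2] → 2
@2: start_time [1B, align 1] → 3
+1 pad (align 2)
@4: lock [26B, align 2] → 30
+2 pad (align 4)
@32: state [84B, align 4] → 116
@116: uid [4B, align 4] → 120
@120: rss [8B, align 8] → 128
@128: pid [12B, align 4] → 140
@140: gid [2B, align 2] → 142
@142: cpu [2B, align 2] → 144

142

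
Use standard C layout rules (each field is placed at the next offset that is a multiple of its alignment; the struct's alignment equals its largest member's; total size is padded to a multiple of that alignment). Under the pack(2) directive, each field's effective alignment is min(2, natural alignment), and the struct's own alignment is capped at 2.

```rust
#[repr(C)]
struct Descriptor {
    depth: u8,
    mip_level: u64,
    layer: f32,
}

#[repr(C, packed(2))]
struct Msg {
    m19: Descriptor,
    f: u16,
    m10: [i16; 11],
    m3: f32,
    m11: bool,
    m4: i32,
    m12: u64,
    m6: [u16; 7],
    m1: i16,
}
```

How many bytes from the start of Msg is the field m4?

Descriptor: 0..1  depth  (1B, 1-aligned); 1..8  -- padding (7B); 8..16  mip_level  (8B, 8-aligned); 16..20  layer  (4B, 4-aligned); 20..24  -- tail padding (4B); sizeof = 24, alignof = 8
0..24  m19  (24B, 2-aligned)
24..26  f  (2B, 2-aligned)
26..48  m10  (22B, 2-aligned)
48..52  m3  (4B, 2-aligned)
52..53  m11  (1B, 1-aligned)
53..54  -- padding (1B)
54..58  m4  (4B, 2-aligned)

54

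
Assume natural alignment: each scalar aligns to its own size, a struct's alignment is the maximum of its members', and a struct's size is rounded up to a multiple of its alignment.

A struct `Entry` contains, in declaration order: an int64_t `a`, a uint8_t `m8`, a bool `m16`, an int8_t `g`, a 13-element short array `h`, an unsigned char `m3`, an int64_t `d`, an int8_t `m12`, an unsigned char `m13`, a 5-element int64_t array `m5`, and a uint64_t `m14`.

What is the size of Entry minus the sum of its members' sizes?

0..8  a  (8B, 8-aligned)
8..9  m8  (1B, 1-aligned)
9..10  m16  (1B, 1-aligned)
10..11  g  (1B, 1-aligned)
11..12  -- padding (1B)
12..38  h  (26B, 2-aligned)
38..39  m3  (1B, 1-aligned)
39..40  -- padding (1B)
40..48  d  (8B, 8-aligned)
48..49  m12  (1B, 1-aligned)
49..50  m13  (1B, 1-aligned)
50..56  -- padding (6B)
56..96  m5  (40B, 8-aligned)
96..104  m14  (8B, 8-aligned)
sizeof = 104, alignof = 8
data bytes 96, size 104 → padding 8

8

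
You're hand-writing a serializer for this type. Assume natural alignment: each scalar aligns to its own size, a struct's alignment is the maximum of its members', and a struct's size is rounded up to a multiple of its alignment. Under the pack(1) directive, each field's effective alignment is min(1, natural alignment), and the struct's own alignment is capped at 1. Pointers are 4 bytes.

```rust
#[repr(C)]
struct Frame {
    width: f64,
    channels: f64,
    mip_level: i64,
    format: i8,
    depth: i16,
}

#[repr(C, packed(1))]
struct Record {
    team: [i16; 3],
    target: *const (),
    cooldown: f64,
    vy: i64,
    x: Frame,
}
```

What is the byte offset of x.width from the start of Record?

Frame: width at 0 (size 8, align 8) → ends 8; channels at 8 (size 8, align 8) → ends 16; mip_level at 16 (size 8, align 8) → ends 24; format at 24 (size 1, align 1) → ends 25; pad 1 to align 2 for depth; depth at 26 (size 2, align 2) → ends 28; tail pad 4 to reach multiple of 8; total 32 bytes, alignment 8
team at 0 (size 6, align 1) → ends 6
target at 6 (size 4, align 1) → ends 10
cooldown at 10 (size 8, align 1) → ends 18
vy at 18 (size 8, align 1) → ends 26
x at 26 (size 32, align 1) → ends 58
within Frame: width at 0
26 + 0 = 26

26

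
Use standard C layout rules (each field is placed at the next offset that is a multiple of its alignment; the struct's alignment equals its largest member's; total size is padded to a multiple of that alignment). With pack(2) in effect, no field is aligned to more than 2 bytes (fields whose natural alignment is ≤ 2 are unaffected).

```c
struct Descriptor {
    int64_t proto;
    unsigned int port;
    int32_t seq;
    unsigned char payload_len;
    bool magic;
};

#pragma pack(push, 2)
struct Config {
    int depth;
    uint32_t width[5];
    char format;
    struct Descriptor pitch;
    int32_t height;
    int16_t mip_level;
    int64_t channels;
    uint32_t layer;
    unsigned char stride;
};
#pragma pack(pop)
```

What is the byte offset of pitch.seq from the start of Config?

Descriptor: @0: proto [8B, align 8] → 8; @8: port [4B, align 4] → 12; @12: seq [4B, align 4] → 16; @16: payload_len [1B, align 1] → 17; @17: magic [1B, align 1] → 18; +6 tail pad (align 8); size 24, align 8
@0: depth [4B, align 2] → 4
@4: width [20B, align 2] → 24
@24: format [1B, align 1] → 25
+1 pad (align 2)
@26: pitch [24B, align 2] → 50
within Descriptor: seq at 12
26 + 12 = 38

38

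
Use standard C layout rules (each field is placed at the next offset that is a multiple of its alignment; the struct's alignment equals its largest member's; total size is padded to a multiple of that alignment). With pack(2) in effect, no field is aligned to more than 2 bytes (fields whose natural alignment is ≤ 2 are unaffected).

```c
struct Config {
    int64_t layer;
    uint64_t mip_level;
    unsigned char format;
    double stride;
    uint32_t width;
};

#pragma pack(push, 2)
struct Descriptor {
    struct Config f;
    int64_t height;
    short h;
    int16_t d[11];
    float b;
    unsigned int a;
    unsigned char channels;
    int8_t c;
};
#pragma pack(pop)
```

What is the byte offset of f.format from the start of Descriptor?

16

Config: layer at 0 (size 8, align 8) → ends 8; mip_level at 8 (size 8, align 8) → ends 16; format at 16 (size 1, align 1) → ends 17; pad 7 to align 8 for stride; stride at 24 (size 8, align 8) → ends 32; width at 32 (size 4, align 4) → ends 36; tail pad 4 to reach multiple of 8; total 40 bytes, alignment 8
f at 0 (size 40, align 2) → ends 40
within Config: format at 16
0 + 16 = 16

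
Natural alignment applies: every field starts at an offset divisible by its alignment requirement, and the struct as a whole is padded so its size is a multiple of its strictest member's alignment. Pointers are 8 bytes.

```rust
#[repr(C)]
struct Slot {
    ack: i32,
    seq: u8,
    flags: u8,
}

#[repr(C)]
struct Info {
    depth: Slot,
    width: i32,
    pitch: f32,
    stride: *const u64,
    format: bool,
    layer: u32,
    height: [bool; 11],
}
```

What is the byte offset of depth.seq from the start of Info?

Slot: ack at 0 (size 4, align 4) → ends 4; seq at 4 (size 1, align 1) → ends 5; flags at 5 (size 1, align 1) → ends 6; tail pad 2 to reach multiple of 4; total 8 bytes, alignment 4
depth at 0 (size 8, align 4) → ends 8
within Slot: seq at 4
0 + 4 = 4

4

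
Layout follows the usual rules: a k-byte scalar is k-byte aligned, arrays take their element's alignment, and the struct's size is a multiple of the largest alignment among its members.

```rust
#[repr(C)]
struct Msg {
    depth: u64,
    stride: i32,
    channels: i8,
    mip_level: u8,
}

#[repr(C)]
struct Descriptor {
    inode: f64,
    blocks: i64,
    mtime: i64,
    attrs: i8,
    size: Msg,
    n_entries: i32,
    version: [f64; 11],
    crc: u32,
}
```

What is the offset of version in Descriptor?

Msg: depth at 0 (size 8, align 8) → ends 8; stride at 8 (size 4, align 4) → ends 12; channels at 12 (size 1, align 1) → ends 13; mip_level at 13 (size 1, align 1) → ends 14; tail pad 2 to reach multiple of 8; total 16 bytes, alignment 8
inode at 0 (size 8, align 8) → ends 8
blocks at 8 (size 8, align 8) → ends 16
mtime at 16 (size 8, align 8) → ends 24
attrs at 24 (size 1, align 1) → ends 25
pad 7 to align 8 for size
size at 32 (size 16, align 8) → ends 48
n_entries at 48 (size 4, align 4) → ends 52
pad 4 to align 8 for version
version at 56 (size 88, align 8) → ends 144

56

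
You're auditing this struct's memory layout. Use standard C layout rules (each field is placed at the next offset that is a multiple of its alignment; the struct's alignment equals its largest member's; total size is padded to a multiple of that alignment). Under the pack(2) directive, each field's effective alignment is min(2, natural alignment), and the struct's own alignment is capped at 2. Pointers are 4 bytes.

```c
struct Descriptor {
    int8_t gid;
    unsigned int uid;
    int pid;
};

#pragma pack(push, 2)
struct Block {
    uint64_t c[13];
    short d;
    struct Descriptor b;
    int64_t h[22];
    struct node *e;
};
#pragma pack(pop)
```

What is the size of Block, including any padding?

298 bytes

Descriptor: gid at 0 (size 1, align 1) → ends 1; pad 3 to align 4 for uid; uid at 4 (size 4, align 4) → ends 8; pid at 8 (size 4, align 4) → ends 12; total 12 bytes, alignment 4
c at 0 (size 104, align 2) → ends 104
d at 104 (size 2, align 2) → ends 106
b at 106 (size 12, align 2) → ends 118
h at 118 (size 176, align 2) → ends 294
e at 294 (size 4, align 2) → ends 298
total 298 bytes, alignment 2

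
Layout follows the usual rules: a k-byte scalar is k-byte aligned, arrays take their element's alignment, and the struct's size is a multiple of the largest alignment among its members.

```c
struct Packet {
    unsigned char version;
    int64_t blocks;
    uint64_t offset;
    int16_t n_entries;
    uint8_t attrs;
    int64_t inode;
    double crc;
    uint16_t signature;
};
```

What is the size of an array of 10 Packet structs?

560

0..1  version  (1B, 1-aligned)
1..8  -- padding (7B)
8..16  blocks  (8B, 8-aligned)
16..24  offset  (8B, 8-aligned)
24..26  n_entries  (2B, 2-aligned)
26..27  attrs  (1B, 1-aligned)
27..32  -- padding (5B)
32..40  inode  (8B, 8-aligned)
40..48  crc  (8B, 8-aligned)
48..50  signature  (2B, 2-aligned)
50..56  -- tail padding (6B)
sizeof = 56, alignof = 8
array of 10: 10 × 56 = 560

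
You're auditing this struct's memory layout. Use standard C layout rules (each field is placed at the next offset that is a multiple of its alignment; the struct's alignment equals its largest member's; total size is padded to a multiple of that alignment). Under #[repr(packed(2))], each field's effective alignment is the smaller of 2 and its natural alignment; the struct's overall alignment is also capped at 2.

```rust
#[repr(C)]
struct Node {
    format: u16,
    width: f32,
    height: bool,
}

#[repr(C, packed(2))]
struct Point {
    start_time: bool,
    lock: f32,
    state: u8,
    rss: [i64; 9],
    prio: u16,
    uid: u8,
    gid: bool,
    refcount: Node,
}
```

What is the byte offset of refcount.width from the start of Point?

Node: 0..2  format  (2B, 2-aligned); 2..4  -- padding (2B); 4..8  width  (4B, 4-aligned); 8..9  height  (1B, 1-aligned); 9..12  -- tail padding (3B); sizeof = 12, alignof = 4
0..1  start_time  (1B, 1-aligned)
1..2  -- padding (1B)
2..6  lock  (4B, 2-aligned)
6..7  state  (1B, 1-aligned)
7..8  -- padding (1B)
8..80  rss  (72B, 2-aligned)
80..82  prio  (2B, 2-aligned)
82..83  uid  (1B, 1-aligned)
83..84  gid  (1B, 1-aligned)
84..96  refcount  (12B, 2-aligned)
within Node: width at 4
84 + 4 = 88

88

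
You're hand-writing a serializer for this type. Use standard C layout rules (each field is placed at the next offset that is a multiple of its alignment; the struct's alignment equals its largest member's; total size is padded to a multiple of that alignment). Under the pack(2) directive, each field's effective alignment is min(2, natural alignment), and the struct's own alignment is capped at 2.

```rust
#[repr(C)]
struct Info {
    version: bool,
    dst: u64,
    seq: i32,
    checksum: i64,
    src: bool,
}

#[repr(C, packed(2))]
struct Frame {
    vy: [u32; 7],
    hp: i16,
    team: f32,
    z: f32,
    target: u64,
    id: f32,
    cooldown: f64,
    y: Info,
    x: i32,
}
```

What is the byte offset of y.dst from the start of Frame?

66

Info: 0..1  version  (1B, 1-aligned); 1..8  -- padding (7B); 8..16  dst  (8B, 8-aligned); 16..20  seq  (4B, 4-aligned); 20..24  -- padding (4B); 24..32  checksum  (8B, 8-aligned); 32..33  src  (1B, 1-aligned); 33..40  -- tail padding (7B); sizeof = 40, alignof = 8
0..28  vy  (28B, 2-aligned)
28..30  hp  (2B, 2-aligned)
30..34  team  (4B, 2-aligned)
34..38  z  (4B, 2-aligned)
38..46  target  (8B, 2-aligned)
46..50  id  (4B, 2-aligned)
50..58  cooldown  (8B, 2-aligned)
58..98  y  (40B, 2-aligned)
within Info: dst at 8
58 + 8 = 66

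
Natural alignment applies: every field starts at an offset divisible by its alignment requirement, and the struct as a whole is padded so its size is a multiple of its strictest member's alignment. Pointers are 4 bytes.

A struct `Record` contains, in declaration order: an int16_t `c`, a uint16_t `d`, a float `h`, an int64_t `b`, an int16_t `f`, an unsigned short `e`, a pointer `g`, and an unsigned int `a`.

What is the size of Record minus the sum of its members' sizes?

4

c at 0 (size 2, align 2) → ends 2
d at 2 (size 2, align 2) → ends 4
h at 4 (size 4, align 4) → ends 8
b at 8 (size 8, align 8) → ends 16
f at 16 (size 2, align 2) → ends 18
e at 18 (size 2, align 2) → ends 20
g at 20 (size 4, align 4) → ends 24
a at 24 (size 4, align 4) → ends 28
tail pad 4 to reach multiple of 8
total 32 bytes, alignment 8
data bytes 28, size 32 → padding 4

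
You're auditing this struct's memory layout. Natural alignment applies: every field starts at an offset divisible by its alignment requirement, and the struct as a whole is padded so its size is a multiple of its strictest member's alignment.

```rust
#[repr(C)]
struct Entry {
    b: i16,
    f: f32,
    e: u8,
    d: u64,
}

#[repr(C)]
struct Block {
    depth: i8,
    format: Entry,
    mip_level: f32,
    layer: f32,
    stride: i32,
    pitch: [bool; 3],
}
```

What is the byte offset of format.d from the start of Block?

Entry: b at 0 (size 2, align 2) → ends 2; pad 2 to align 4 for f; f at 4 (size 4, align 4) → ends 8; e at 8 (size 1, align 1) → ends 9; pad 7 to align 8 for d; d at 16 (size 8, align 8) → ends 24; total 24 bytes, alignment 8
depth at 0 (size 1, align 1) → ends 1
pad 7 to align 8 for format
format at 8 (size 24, align 8) → ends 32
within Entry: d at 16
8 + 16 = 24

24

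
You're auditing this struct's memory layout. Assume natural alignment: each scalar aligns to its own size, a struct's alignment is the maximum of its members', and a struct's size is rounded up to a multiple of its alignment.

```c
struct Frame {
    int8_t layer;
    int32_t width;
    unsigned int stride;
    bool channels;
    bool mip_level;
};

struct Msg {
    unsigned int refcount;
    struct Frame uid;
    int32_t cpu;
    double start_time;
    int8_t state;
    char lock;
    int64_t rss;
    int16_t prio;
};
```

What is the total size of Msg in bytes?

56 bytes

Frame: layer at 0 (size 1, align 1) → ends 1; pad 3 to align 4 for width; width at 4 (size 4, align 4) → ends 8; stride at 8 (size 4, align 4) → ends 12; channels at 12 (size 1, align 1) → ends 13; mip_level at 13 (size 1, align 1) → ends 14; tail pad 2 to reach multiple of 4; total 16 bytes, alignment 4
refcount at 0 (size 4, align 4) → ends 4
uid at 4 (size 16, align 4) → ends 20
cpu at 20 (size 4, align 4) → ends 24
start_time at 24 (size 8, align 8) → ends 32
state at 32 (size 1, align 1) → ends 33
lock at 33 (size 1, align 1) → ends 34
pad 6 to align 8 for rss
rss at 40 (size 8, align 8) → ends 48
prio at 48 (size 2, align 2) → ends 50
tail pad 6 to reach multiple of 8
total 56 bytes, alignment 8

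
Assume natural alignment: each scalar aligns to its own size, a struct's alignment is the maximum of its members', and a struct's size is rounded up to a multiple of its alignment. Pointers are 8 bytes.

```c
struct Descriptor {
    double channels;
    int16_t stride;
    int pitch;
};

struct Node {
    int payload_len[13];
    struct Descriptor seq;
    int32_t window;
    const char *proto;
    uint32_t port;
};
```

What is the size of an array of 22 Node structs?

2112

Descriptor: channels at 0 (size 8, align 8) → ends 8; stride at 8 (size 2, align 2) → ends 10; pad 2 to align 4 for pitch; pitch at 12 (size 4, align 4) → ends 16; total 16 bytes, alignment 8
payload_len at 0 (size 52, align 4) → ends 52
pad 4 to align 8 for seq
seq at 56 (size 16, align 8) → ends 72
window at 72 (size 4, align 4) → ends 76
pad 4 to align 8 for proto
proto at 80 (size 8, align 8) → ends 88
port at 88 (size 4, align 4) → ends 92
tail pad 4 to reach multiple of 8
total 96 bytes, alignment 8
array of 22: 22 × 96 = 2112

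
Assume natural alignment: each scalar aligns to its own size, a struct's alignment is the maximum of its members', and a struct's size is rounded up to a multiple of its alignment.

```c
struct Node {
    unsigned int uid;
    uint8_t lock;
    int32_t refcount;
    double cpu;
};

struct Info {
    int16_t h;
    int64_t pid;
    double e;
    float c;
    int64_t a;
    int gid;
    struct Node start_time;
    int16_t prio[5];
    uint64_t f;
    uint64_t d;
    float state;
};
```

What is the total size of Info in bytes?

112 bytes

Node: uid at 0 (size 4, align 4) → ends 4; lock at 4 (size 1, align 1) → ends 5; pad 3 to align 4 for refcount; refcount at 8 (size 4, align 4) → ends 12; pad 4 to align 8 for cpu; cpu at 16 (size 8, align 8) → ends 24; total 24 bytes, alignment 8
h at 0 (size 2, align 2) → ends 2
pad 6 to align 8 for pid
pid at 8 (size 8, align 8) → ends 16
e at 16 (size 8, align 8) → ends 24
c at 24 (size 4, align 4) → ends 28
pad 4 to align 8 for a
a at 32 (size 8, align 8) → ends 40
gid at 40 (size 4, align 4) → ends 44
pad 4 to align 8 for start_time
start_time at 48 (size 24, align 8) → ends 72
prio at 72 (size 10, align 2) → ends 82
pad 6 to align 8 for f
f at 88 (size 8, align 8) → ends 96
d at 96 (size 8, align 8) → ends 104
state at 104 (size 4, align 4) → ends 108
tail pad 4 to reach multiple of 8
total 112 bytes, alignment 8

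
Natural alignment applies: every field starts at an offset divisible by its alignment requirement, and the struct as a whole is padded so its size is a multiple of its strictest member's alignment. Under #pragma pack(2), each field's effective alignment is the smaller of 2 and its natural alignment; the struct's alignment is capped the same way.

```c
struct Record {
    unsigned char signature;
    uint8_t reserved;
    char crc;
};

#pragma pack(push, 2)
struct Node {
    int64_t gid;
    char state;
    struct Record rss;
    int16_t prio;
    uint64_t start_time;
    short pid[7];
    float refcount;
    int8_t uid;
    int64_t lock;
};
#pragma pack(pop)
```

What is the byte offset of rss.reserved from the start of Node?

10

Record: signature at 0 (size 1, align 1) → ends 1; reserved at 1 (size 1, align 1) → ends 2; crc at 2 (size 1, align 1) → ends 3; total 3 bytes, alignment 1
gid at 0 (size 8, align 2) → ends 8
state at 8 (size 1, align 1) → ends 9
rss at 9 (size 3, align 1) → ends 12
within Record: reserved at 1
9 + 1 = 10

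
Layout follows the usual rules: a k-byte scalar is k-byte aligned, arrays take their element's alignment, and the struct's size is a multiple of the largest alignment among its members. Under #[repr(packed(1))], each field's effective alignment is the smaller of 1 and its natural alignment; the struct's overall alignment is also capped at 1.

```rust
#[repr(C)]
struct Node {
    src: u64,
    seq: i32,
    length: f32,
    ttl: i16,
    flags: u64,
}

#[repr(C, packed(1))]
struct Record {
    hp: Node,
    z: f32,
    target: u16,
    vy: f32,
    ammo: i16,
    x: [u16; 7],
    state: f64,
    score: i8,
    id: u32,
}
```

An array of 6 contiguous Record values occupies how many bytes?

426

Node: src at 0 (size 8, align 8) → ends 8; seq at 8 (size 4, align 4) → ends 12; length at 12 (size 4, align 4) → ends 16; ttl at 16 (size 2, align 2) → ends 18; pad 6 to align 8 for flags; flags at 24 (size 8, align 8) → ends 32; total 32 bytes, alignment 8
hp at 0 (size 32, align 1) → ends 32
z at 32 (size 4, align 1) → ends 36
target at 36 (size 2, align 1) → ends 38
vy at 38 (size 4, align 1) → ends 42
ammo at 42 (size 2, align 1) → ends 44
x at 44 (size 14, align 1) → ends 58
state at 58 (size 8, align 1) → ends 66
score at 66 (size 1, align 1) → ends 67
id at 67 (size 4, align 1) → ends 71
total 71 bytes, alignment 1
array of 6: 6 × 71 = 426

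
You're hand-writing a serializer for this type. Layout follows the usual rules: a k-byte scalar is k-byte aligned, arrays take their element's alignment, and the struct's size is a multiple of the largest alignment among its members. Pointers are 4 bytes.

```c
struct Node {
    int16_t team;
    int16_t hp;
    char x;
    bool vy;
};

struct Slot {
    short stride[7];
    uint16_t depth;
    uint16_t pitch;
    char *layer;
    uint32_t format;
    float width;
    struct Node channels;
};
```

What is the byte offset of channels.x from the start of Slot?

Node: 0..2  team  (2B, 2-aligned); 2..4  hp  (2B, 2-aligned); 4..5  x  (1B, 1-aligned); 5..6  vy  (1B, 1-aligned); sizeof = 6, alignof = 2
0..14  stride  (14B, 2-aligned)
14..16  depth  (2B, 2-aligned)
16..18  pitch  (2B, 2-aligned)
18..20  -- padding (2B)
20..24  layer  (4B, 4-aligned)
24..28  format  (4B, 4-aligned)
28..32  width  (4B, 4-aligned)
32..38  channels  (6B, 2-aligned)
within Node: x at 4
32 + 4 = 36

36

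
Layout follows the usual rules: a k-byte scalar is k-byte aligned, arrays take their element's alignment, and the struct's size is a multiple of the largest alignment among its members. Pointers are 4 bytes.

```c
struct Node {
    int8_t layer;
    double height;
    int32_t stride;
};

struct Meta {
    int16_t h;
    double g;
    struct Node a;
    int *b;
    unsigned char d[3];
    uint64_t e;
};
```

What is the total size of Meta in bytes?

56 bytes

Node: @0: layer [1B, align 1] → 1; +7 pad (align 8); @8: height [8B, align 8] → 16; @16: stride [4B, align 4] → 20; +4 tail pad (align 8); size 24, align 8
@0: h [2B, align 2] → 2
+6 pad (align 8)
@8: g [8B, align 8] → 16
@16: a [24B, align 8] → 40
@40: b [4B, align 4] → 44
@44: d [3B, align 1] → 47
+1 pad (align 8)
@48: e [8B, align 8] → 56
size 56, align 8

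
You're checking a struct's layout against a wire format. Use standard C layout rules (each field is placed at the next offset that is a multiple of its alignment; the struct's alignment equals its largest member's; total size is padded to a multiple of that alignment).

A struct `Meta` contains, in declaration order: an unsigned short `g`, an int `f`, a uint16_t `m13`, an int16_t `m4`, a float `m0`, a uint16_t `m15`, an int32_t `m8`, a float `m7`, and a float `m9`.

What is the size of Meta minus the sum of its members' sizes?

4

@0: g [2B, align 2] → 2
+2 pad (align 4)
@4: f [4B, align 4] → 8
@8: m13 [2B, align 2] → 10
@10: m4 [2B, align 2] → 12
@12: m0 [4B, align 4] → 16
@16: m15 [2B, align 2] → 18
+2 pad (align 4)
@20: m8 [4B, align 4] → 24
@24: m7 [4B, align 4] → 28
@28: m9 [4B, align 4] → 32
size 32, align 4
data bytes 28, size 32 → padding 4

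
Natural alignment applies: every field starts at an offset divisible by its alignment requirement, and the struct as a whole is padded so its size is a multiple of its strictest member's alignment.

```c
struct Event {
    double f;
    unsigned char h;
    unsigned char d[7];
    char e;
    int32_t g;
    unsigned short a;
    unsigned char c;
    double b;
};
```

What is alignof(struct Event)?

member alignments: f=8, h=1, d=1, e=1, g=4, a=2, c=1, b=8
max = 8

8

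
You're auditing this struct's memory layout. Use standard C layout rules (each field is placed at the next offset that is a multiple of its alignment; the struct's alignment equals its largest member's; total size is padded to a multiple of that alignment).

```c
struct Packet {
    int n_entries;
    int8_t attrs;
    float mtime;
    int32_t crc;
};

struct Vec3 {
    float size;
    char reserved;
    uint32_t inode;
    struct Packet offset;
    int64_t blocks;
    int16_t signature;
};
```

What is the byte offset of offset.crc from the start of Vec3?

24

Packet: n_entries at 0 (size 4, align 4) → ends 4; attrs at 4 (size 1, align 1) → ends 5; pad 3 to align 4 for mtime; mtime at 8 (size 4, align 4) → ends 12; crc at 12 (size 4, align 4) → ends 16; total 16 bytes, alignment 4
size at 0 (size 4, align 4) → ends 4
reserved at 4 (size 1, align 1) → ends 5
pad 3 to align 4 for inode
inode at 8 (size 4, align 4) → ends 12
offset at 12 (size 16, align 4) → ends 28
within Packet: crc at 12
12 + 12 = 24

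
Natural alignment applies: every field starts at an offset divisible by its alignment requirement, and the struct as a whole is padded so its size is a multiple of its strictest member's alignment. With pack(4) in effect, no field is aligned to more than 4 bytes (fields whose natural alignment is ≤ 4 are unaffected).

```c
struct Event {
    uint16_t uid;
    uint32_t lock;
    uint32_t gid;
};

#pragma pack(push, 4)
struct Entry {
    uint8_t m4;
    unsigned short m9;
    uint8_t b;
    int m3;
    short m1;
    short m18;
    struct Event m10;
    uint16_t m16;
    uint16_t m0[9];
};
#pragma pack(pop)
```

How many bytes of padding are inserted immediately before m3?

3

Event: @0: uid [2B, align 2] → 2; +2 pad (align 4); @4: lock [4B, align 4] → 8; @8: gid [4B, align 4] → 12; size 12, align 4
@0: m4 [1B, align 1] → 1
+1 pad (align 2)
@2: m9 [2B, align 2] → 4
@4: b [1B, align 1] → 5
+3 pad (align 4)
@8: m3 [4B, align 4] → 12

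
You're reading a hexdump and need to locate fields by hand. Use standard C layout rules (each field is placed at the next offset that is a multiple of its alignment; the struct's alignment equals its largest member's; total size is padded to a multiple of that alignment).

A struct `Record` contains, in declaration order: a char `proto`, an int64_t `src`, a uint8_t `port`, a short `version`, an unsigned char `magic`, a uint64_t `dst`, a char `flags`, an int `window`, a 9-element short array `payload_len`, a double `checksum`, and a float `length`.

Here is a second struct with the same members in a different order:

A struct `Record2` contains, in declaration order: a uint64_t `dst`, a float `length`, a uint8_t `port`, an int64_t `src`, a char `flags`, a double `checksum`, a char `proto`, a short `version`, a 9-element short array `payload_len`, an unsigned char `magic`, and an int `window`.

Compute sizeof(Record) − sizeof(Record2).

@0: proto [1B, align 1] → 1
+7 pad (align 8)
@8: src [8B, align 8] → 16
@16: port [1B, align 1] → 17
+1 pad (align 2)
@18: version [2B, align 2] → 20
@20: magic [1B, align 1] → 21
+3 pad (align 8)
@24: dst [8B, align 8] → 32
@32: flags [1B, align 1] → 33
+3 pad (align 4)
@36: window [4B, align 4] → 40
@40: payload_len [18B, align 2] → 58
+6 pad (align 8)
@64: checksum [8B, align 8] → 72
@72: length [4B, align 4] → 76
+4 tail pad (align 8)
size 80, align 8
— Record2 —
@0: dst [8B, align 8] → 8
@8: length [4B, align 4] → 12
@12: port [1B, align 1] → 13
+3 pad (align 8)
@16: src [8B, align 8] → 24
@24: flags [1B, align 1] → 25
+7 pad (align 8)
@32: checksum [8B, align 8] → 40
@40: proto [1B, align 1] → 41
+1 pad (align 2)
@42: version [2B, align 2] → 44
@44: payload_len [18B, align 2] → 62
@62: magic [1B, align 1] → 63
+1 pad (align 4)
@64: window [4B, align 4] → 68
+4 tail pad (align 8)
size 72, align 8
80 − 72 = 8

8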